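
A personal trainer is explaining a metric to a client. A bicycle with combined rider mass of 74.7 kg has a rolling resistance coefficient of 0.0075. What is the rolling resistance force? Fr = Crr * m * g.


Fr = 0.0075 * 74.7 * 9.81
= 0.56025 * 9.81
= 5.496 N

5.496 N


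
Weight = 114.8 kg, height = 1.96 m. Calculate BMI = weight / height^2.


height^2 = 1.96^2 = 3.8416
BMI = 114.8 / 3.8416 = 29.88 kg/m^2

29.88 kg/m^2


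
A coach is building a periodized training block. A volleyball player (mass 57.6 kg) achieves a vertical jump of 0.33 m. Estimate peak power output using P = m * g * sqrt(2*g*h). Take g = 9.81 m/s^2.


2 * g * h = 2 * 9.81 * 0.33 = 6.4746
sqrt(6.4746) = 2.544524 m/s
P = 57.6 * 9.81 * 2.544524 = 1437.8 W

1437.8 W


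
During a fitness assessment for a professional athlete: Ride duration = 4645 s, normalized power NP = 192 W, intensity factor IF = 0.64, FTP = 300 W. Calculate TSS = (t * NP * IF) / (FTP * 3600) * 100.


Numerator = 4645 * 192 * 0.64 = 570777.6
Denominator = 300 * 3600 = 1080000
TSS = 570777.6 / 1080000 * 100
= 52.85

52.85 TSS


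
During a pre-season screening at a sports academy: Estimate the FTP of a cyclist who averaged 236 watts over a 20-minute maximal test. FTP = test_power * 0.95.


FTP = 236 * 0.95 = 224.2 W

224.2 W


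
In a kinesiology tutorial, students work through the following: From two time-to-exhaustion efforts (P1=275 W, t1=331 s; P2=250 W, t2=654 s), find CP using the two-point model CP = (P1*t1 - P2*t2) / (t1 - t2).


Work in trial 1 = 91025 J
Work in trial 2 = 163500 J
Delta work = -72475 J
Delta time = -323 s
CP = -72475 / -323 = 224.38 W

224.38 W


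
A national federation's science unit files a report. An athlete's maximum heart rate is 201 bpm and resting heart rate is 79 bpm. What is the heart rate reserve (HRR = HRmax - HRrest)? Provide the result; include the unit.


HRR = HRmax - HRrest
= 201 - 79
= 122 bpm

122 bpm


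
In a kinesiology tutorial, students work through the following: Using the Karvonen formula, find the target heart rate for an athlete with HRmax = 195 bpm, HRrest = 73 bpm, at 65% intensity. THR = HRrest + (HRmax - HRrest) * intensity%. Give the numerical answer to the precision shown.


HRR = 195 - 73 = 122
THR = 73 + 122 * 0.65
= 73 + 79.3
= 152.3 bpm

152.3 bpm


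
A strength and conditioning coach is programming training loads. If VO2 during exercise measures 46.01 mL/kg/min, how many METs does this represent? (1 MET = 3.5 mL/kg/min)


METs = VO2 / 3.5 = 46.01 / 3.5 = 13.15

13.15 METs


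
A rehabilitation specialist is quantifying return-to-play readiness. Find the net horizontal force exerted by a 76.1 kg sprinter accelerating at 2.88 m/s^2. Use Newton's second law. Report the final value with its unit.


Newton's second law: F = m * a
F = 76.1 * 2.88 = 219.17 N

219.17 N


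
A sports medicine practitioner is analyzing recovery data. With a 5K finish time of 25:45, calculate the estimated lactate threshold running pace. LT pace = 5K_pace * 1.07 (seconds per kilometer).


Race duration = 1545 s for 5 km
Average pace = 1545 / 5 = 309.0 s/km
LT pace = 309.0 * 1.07
= 330.63 s/km

330.63 s/km


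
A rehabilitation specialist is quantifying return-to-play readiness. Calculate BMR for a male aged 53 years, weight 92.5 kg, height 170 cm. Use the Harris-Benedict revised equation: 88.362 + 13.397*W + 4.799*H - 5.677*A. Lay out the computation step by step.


Substituting values:
W term = 13.397 * 92.5 = 1239.2225
H term = 4.799 * 170 = 815.83
A term = 5.677 * 53 = 300.881
BMR = 1842.53 kcal/day

1842.53 kcal/day


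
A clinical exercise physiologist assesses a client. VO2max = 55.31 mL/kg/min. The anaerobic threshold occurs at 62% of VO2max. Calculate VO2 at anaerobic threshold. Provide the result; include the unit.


AT fraction = 62 / 100 = 0.62
AT VO2 = 55.31 * 0.62
= 34.29 mL/kg/min

34.29 mL/kg/min


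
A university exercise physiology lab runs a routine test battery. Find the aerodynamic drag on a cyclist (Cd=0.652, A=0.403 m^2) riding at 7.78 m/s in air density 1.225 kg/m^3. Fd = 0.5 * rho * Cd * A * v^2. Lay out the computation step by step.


Fd = 0.5 * 1.225 * 0.652 * 0.403 * 7.78^2
= 0.5 * 1.225 * 0.652 * 0.403 * 60.5284
= 9.741 N

9.741 N


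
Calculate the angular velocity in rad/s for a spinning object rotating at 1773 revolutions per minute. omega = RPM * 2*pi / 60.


omega = RPM * 2*pi / 60
= 1773 * 6.28318531 / 60
= 185.668 rad/s

185.668 rad/s


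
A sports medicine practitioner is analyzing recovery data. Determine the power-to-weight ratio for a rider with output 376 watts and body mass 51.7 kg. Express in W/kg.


P/W = 376 / 51.7 = 7.273 W/kg

7.273 W/kg


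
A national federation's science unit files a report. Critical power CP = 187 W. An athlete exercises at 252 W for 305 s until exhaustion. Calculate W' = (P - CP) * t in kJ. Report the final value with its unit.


P - CP = 252 - 187 = 65 W
W' = 65 * 305 = 19825 J
= 19825 / 1000 = 19.825 kJ

19.825 kJ


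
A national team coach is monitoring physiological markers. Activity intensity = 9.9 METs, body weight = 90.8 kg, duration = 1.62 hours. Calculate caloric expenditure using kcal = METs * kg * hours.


kcal = 9.9 * 90.8 * 1.62
= 898.92 * 1.62
= 1456.25 kcal

1456.25 kcal


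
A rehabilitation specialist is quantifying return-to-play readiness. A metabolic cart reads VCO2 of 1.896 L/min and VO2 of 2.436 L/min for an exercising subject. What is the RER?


RER = VCO2 / VO2 = 1.896 / 2.436 = 0.7783

0.7783


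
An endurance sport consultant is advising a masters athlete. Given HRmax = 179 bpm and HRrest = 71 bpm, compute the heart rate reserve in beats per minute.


Heart rate reserve = maximum HR minus resting HR
HRR = 179 - 71 = 108 bpm

108 bpm


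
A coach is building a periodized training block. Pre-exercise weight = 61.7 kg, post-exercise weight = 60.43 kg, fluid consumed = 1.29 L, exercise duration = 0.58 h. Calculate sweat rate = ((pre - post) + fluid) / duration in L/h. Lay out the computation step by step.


Weight loss = 61.7 - 60.43 = 1.27 kg (approx L)
Total sweat = 1.27 + 1.29 = 2.56 L
Sweat rate = 2.56 / 0.58 = 4.414 L/h

4.414 L/h


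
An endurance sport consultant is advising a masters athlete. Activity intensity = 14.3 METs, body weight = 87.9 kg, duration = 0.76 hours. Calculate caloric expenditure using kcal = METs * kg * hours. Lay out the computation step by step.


kcal = 14.3 * 87.9 * 0.76
= 1256.97 * 0.76
= 955.3 kcal

955.3 kcal


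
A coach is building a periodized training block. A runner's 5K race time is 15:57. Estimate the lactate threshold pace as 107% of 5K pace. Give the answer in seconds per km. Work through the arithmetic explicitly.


Total race time = 15*60 + 57 = 957 seconds
5K pace = 957 / 5 = 191.4 sec/km
LT pace = 191.4 * 1.07 = 204.8 sec/km

204.8 s/km


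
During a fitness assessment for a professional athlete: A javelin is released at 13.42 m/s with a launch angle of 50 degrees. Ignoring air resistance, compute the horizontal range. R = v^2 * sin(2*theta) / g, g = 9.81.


Launch speed squared = 180.0964
sin(2 * 50 deg) = 0.984808
Range = 180.0964 * 0.984808 / 9.81
= 18.08 m

18.08 m


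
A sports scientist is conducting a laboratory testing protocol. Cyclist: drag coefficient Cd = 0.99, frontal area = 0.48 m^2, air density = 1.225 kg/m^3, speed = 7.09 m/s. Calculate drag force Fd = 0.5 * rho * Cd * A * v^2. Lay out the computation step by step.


v^2 = 7.09^2 = 50.2681
Fd = 0.5 * 1.225 * 0.99 * 0.48 * 50.2681
= 14.631 N

14.631 N


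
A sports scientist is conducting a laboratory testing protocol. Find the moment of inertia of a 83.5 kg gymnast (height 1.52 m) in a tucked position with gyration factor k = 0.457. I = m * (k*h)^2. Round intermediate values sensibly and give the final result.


Radius of gyration = 0.457 * 1.52 = 0.69464 m
I = 83.5 * 0.69464^2
= 83.5 * 0.482525
= 40.291 kg*m^2

40.291 kg*m^2


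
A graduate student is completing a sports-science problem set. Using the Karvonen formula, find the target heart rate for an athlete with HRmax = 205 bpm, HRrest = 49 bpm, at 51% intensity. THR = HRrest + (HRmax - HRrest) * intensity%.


HRR = 205 - 49 = 156
THR = 49 + 156 * 0.51
= 49 + 79.56
= 128.56 bpm

128.56 bpm


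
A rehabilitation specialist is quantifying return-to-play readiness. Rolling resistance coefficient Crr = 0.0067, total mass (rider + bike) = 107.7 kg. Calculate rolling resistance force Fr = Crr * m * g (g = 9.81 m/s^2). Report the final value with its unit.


Fr = Crr * m * g
= 0.0067 * 107.7 * 9.81
= 7.079 N

7.079 N


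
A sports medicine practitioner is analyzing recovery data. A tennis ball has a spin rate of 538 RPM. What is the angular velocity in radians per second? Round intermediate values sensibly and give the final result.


Convert RPM to rad/s: multiply by 2*pi and divide by 60
omega = 538 * 2 * pi / 60
= 56.339 rad/s

56.339 rad/s


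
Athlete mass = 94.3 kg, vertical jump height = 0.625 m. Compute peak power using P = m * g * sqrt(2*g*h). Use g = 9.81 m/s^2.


sqrt(2 * 9.81 * 0.625) = sqrt(12.2625) = 3.501785 m/s
P = 94.3 * 9.81 * 3.501785
= 3239.44 W

3239.44 W


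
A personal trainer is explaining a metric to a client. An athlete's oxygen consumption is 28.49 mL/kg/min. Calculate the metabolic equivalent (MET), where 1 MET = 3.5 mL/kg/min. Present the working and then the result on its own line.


MET = VO2 / 3.5
= 28.49 / 3.5
= 8.14 METs

8.14 METs


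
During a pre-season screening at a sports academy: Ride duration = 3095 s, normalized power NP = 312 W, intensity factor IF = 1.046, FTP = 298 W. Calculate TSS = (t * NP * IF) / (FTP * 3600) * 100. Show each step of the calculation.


Numerator = 3095 * 312 * 1.046 = 1010059.44
Denominator = 298 * 3600 = 1072800
TSS = 1010059.44 / 1072800 * 100
= 94.15

94.15 TSS


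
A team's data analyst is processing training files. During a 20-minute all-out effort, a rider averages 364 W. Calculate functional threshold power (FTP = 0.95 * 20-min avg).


FTP = 0.95 * 364
= 345.8 W

345.8 W


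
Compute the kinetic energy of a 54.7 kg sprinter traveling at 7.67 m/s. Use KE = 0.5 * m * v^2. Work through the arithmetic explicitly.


Velocity squared = 58.8289
KE = 0.5 * 54.7 * 58.8289 = 1608.97 J

1608.97 J


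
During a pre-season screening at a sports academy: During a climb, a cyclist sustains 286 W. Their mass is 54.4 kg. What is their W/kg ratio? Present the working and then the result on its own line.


Power-to-weight = 286 W / 54.4 kg
= 5.257 W/kg

5.257 W/kg


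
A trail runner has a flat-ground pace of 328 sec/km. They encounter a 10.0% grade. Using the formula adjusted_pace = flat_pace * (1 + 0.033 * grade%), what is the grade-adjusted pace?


Grade factor = 1 + 0.033 * 10.0 = 1.33
Adjusted = 328 * 1.33 = 436.24 sec/km

436.24 s/km


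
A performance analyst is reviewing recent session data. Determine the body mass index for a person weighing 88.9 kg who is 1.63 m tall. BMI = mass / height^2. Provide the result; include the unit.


BMI = mass / height^2
= 88.9 / 1.63^2
= 88.9 / 2.6569
= 33.46 kg/m^2

33.46 kg/m^2


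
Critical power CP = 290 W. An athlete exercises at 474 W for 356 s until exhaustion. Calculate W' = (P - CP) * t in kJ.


P - CP = 474 - 290 = 184 W
W' = 184 * 356 = 65504 J
= 65504 / 1000 = 65.504 kJ

65.504 kJ


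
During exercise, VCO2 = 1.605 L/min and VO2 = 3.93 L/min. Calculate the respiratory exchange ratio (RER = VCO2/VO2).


RER = VCO2 / VO2
= 1.605 / 3.93
= 0.4084

0.4084


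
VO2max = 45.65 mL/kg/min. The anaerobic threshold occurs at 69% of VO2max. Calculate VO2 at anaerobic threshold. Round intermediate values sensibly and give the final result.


AT fraction = 69 / 100 = 0.69
AT VO2 = 45.65 * 0.69
= 31.5 mL/kg/min

31.5 mL/kg/min


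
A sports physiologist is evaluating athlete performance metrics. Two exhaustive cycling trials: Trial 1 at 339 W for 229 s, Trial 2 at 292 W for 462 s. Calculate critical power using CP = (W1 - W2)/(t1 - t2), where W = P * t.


W1 = 339 * 229 = 77631 J
W2 = 292 * 462 = 134904 J
CP = (77631 - 134904) / (229 - 462)
= -57273 / -233
= 245.81 W

245.81 W


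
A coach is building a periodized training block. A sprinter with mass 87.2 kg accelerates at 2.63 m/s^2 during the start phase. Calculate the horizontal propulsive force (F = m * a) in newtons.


F = m * a
= 87.2 * 2.63
= 229.34 N

229.34 N


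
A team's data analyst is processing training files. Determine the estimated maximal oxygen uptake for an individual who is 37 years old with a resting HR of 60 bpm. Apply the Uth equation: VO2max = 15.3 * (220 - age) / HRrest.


HRmax = 220 - 37 = 183
VO2max = 15.3 * (183 / 60)
= 15.3 * 3.05
= 46.67 mL/kg/min

46.67 mL/kg/min


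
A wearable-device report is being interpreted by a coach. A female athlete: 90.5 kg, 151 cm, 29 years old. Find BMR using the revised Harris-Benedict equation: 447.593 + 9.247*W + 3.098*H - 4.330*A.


Intercept = 447.593
Weight contribution = 9.247 * 90.5 = 836.8535
Height contribution = 3.098 * 151 = 467.798
Age contribution = 4.33 * 29 = 125.57
BMR = 447.593 + 836.8535 + 467.798 - 125.57
= 1626.67 kcal/day

1626.67 kcal/day


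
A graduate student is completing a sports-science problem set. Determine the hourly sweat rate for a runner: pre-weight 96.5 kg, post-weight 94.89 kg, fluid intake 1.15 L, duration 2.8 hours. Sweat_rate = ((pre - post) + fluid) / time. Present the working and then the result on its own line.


Mass lost = 96.5 - 94.89 = 1.61 kg
Add fluid consumed: 1.61 + 1.15 = 2.76 L total sweat
Sweat rate = 2.76 / 2.8 = 0.986 L/h

0.986 L/h


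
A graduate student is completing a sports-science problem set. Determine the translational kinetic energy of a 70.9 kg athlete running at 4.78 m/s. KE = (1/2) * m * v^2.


KE = 0.5 * m * v^2
= 0.5 * 70.9 * 4.78^2
= 0.5 * 70.9 * 22.8484
= 809.98 J

809.98 J


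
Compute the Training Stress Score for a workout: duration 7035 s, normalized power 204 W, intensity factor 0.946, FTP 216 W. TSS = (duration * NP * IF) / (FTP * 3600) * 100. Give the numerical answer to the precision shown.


Product = 7035 * 204 * 0.946 = 1357642.44
Base = 216 * 3600 = 777600
TSS = 1357642.44 / 777600 * 100 = 174.59

174.59 TSS


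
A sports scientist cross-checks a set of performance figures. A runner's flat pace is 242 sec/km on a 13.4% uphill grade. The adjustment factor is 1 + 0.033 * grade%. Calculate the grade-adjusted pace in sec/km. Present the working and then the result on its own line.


Factor = 1 + 0.033 * 13.4 = 1.4422
Adjusted pace = 242 * 1.4422
= 349.01 sec/km

349.01 s/km


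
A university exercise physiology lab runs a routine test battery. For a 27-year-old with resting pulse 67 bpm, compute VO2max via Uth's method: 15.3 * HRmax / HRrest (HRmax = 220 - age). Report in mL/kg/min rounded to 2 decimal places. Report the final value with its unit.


Step 1: HRmax = 220 - 27 = 193 bpm
Step 2: Ratio = 193 / 67 = 2.8806
Step 3: VO2max = 15.3 * 2.8806 = 44.07 mL/kg/min

44.07 mL/kg/min


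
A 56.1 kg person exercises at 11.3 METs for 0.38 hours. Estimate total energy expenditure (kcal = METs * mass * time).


Energy = METs * mass(kg) * time(h)
= 11.3 * 56.1 * 0.38
= 240.89 kcal

240.89 kcal


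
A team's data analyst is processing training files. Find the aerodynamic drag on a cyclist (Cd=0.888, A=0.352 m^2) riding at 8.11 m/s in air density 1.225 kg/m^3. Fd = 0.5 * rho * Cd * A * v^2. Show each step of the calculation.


Fd = 0.5 * 1.225 * 0.888 * 0.352 * 8.11^2
= 0.5 * 1.225 * 0.888 * 0.352 * 65.7721
= 12.592 N

12.592 N


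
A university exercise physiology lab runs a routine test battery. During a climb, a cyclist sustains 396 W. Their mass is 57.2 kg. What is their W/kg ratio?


Power-to-weight = 396 W / 57.2 kg
= 6.923 W/kg

6.923 W/kg


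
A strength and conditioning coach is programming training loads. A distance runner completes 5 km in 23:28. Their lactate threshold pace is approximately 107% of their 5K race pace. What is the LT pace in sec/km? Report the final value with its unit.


Convert to seconds: 23 min 28 s = 1408 s
Pace per km = 1408 / 5 = 281.6 s/km
LT pace = 281.6 * 1.07 = 301.31 s/km

301.31 s/km


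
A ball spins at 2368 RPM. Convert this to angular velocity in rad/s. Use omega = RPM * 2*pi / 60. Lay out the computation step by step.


omega = 2368 * 2 * pi / 60
= 2368 * 6.28318531 / 60
= 14878.583 / 60
= 247.976 rad/s

247.976 rad/s


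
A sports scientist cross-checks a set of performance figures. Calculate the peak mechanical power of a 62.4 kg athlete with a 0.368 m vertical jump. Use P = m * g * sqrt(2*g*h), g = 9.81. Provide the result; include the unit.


First, sqrt(2gh) = sqrt(2 * 9.81 * 0.368)
= sqrt(7.22016) = 2.687036 m/s
Power = 62.4 * 9.81 * 2.687036 = 1644.85 W

1644.85 W


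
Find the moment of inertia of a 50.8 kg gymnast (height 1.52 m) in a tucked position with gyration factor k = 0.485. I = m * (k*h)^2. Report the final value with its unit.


Radius of gyration = 0.485 * 1.52 = 0.7372 m
I = 50.8 * 0.7372^2
= 50.8 * 0.543464
= 27.608 kg*m^2

27.608 kg*m^2


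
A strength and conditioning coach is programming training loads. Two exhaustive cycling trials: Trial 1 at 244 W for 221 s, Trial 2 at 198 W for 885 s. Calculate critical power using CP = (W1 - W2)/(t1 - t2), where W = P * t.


W1 = 244 * 221 = 53924 J
W2 = 198 * 885 = 175230 J
CP = (53924 - 175230) / (221 - 885)
= -121306 / -664
= 182.69 W

182.69 W


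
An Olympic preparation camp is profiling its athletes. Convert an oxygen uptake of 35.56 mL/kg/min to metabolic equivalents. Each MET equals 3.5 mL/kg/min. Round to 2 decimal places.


One MET = 3.5 mL/kg/min
Number of METs = 35.56 / 3.5
= 10.16 METs

10.16 METs


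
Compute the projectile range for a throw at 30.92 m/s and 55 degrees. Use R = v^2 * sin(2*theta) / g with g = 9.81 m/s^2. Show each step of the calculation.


Two times the angle = 110 degrees
sin(110) = 0.939693
R = 956.0464 * 0.939693 / 9.81 = 91.579 m

91.579 m


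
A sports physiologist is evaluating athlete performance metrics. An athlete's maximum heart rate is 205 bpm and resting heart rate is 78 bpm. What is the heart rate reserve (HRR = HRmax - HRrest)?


HRR = HRmax - HRrest
= 205 - 78
= 127 bpm

127 bpm


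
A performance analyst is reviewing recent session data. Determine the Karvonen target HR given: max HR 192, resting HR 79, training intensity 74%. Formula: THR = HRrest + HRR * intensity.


HRR = HRmax - HRrest = 192 - 79 = 113
THR = 79 + 113 * 0.74
= 162.62 bpm

162.62 bpm


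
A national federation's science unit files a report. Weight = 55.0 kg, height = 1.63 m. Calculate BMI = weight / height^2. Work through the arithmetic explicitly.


height^2 = 1.63^2 = 2.6569
BMI = 55.0 / 2.6569 = 20.7 kg/m^2

20.7 kg/m^2


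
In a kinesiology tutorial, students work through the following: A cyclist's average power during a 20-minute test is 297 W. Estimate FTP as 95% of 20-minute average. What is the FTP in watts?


FTP = 20-min power * 0.95
= 297 * 0.95
= 282.15 W

282.15 W


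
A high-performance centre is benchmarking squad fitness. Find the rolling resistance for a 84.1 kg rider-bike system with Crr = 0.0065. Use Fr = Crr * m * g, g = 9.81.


m * g = 84.1 * 9.81 = 825.021 N
Fr = 0.0065 * 825.021 = 5.363 N

5.363 N


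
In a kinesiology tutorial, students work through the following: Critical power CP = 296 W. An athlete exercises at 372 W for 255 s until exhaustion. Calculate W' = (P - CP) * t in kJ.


P - CP = 372 - 296 = 76 W
W' = 76 * 255 = 19380 J
= 19380 / 1000 = 19.38 kJ

19.38 kJ


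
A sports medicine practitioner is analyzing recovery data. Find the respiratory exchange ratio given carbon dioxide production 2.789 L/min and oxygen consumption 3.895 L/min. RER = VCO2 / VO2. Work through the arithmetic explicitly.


VCO2 = 2.789 L/min
VO2 = 3.895 L/min
RER = 2.789 / 3.895 = 0.716

0.716


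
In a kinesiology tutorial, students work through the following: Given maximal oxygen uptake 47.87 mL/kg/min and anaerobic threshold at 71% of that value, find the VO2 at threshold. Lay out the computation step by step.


Percentage as decimal = 0.71
VO2 at AT = 47.87 * 0.71 = 33.99 mL/kg/min

33.99 mL/kg/min


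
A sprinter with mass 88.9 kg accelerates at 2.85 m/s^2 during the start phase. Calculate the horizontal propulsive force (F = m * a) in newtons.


F = m * a
= 88.9 * 2.85
= 253.37 N

253.37 N


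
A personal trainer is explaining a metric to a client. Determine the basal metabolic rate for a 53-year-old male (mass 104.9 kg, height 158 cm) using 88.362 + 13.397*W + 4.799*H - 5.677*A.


BMR = 88.362 + 13.397*104.9 + 4.799*158 - 5.677*53
= 1951.07 kcal/day

1951.07 kcal/day


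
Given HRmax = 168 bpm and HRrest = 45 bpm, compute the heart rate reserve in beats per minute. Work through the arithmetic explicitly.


Heart rate reserve = maximum HR minus resting HR
HRR = 168 - 45 = 123 bpm

123 bpm


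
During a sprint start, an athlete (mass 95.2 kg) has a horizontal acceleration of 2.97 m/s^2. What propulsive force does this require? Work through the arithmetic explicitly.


Propulsive force = mass * acceleration
= 95.2 kg * 2.97 m/s^2
= 282.74 N

282.74 N


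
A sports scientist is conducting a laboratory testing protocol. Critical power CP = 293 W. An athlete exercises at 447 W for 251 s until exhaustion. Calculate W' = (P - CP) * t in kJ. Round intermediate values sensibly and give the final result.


P - CP = 447 - 293 = 154 W
W' = 154 * 251 = 38654 J
= 38654 / 1000 = 38.654 kJ

38.654 kJ


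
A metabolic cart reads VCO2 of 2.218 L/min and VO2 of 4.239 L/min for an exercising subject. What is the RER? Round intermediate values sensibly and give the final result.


RER = VCO2 / VO2 = 2.218 / 4.239 = 0.5232

0.5232


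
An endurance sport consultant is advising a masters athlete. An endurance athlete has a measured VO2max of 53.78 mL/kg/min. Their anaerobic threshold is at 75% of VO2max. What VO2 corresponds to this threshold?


Anaerobic threshold VO2 = VO2max * 75%
= 53.78 * 0.75
= 40.34 mL/kg/min

40.34 mL/kg/min


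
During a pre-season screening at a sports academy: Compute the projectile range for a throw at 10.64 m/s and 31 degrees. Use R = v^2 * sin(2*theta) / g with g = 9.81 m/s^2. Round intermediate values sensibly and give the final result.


Two times the angle = 62 degrees
sin(62) = 0.882948
R = 113.2096 * 0.882948 / 9.81 = 10.189 m

10.189 m


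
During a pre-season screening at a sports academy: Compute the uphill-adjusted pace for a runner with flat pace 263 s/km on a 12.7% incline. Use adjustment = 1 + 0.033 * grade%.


Adjustment factor = 1 + 0.033 * 12.7 = 1.4191
Grade-adjusted pace = 263 * 1.4191 = 373.22 s/km

373.22 s/km


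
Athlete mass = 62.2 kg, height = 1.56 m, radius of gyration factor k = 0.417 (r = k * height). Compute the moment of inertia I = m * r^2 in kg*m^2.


r = k * height = 0.417 * 1.56 = 0.65052 m
r^2 = 0.65052^2 = 0.423176
I = 62.2 * 0.423176 = 26.322 kg*m^2

26.322 kg*m^2


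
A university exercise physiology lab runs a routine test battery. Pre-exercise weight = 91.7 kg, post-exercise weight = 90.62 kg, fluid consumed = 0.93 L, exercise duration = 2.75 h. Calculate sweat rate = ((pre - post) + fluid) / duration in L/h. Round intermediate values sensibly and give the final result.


Weight loss = 91.7 - 90.62 = 1.08 kg (approx L)
Total sweat = 1.08 + 0.93 = 2.01 L
Sweat rate = 2.01 / 2.75 = 0.731 L/h

0.731 L/h


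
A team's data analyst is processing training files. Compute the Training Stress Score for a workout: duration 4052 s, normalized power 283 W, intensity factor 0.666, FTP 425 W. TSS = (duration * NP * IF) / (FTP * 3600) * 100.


Product = 4052 * 283 * 0.666 = 763712.856
Base = 425 * 3600 = 1530000
TSS = 763712.856 / 1530000 * 100 = 49.92

49.92 TSS


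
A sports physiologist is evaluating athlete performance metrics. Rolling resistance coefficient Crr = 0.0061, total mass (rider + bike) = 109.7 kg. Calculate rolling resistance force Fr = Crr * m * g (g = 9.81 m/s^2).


Fr = Crr * m * g
= 0.0061 * 109.7 * 9.81
= 6.565 N

6.565 N


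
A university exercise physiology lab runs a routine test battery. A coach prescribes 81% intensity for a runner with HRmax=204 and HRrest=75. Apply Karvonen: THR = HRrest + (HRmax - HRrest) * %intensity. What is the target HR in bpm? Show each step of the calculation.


Heart rate reserve = 204 - 75 = 129
Intensity fraction = 81 / 100 = 0.81
THR = 75 + 129 * 0.81 = 179.49 bpm

179.49 bpm


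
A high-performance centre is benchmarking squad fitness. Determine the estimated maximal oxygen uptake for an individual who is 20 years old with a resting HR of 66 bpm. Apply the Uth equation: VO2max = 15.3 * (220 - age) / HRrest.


HRmax = 220 - 20 = 200
VO2max = 15.3 * (200 / 66)
= 15.3 * 3.0303
= 46.36 mL/kg/min

46.36 mL/kg/min


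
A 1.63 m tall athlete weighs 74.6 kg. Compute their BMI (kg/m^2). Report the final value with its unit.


height^2 = 2.6569 m^2
BMI = 74.6 / 2.6569 = 28.08 kg/m^2

28.08 kg/m^2


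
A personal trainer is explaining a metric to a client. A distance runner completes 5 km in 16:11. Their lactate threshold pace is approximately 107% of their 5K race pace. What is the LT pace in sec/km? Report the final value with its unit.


Convert to seconds: 16 min 11 s = 971 s
Pace per km = 971 / 5 = 194.2 s/km
LT pace = 194.2 * 1.07 = 207.79 s/km

207.79 s/km


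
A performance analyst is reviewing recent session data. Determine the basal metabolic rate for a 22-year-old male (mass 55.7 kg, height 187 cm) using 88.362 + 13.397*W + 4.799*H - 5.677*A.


BMR = 88.362 + 13.397*55.7 + 4.799*187 - 5.677*22
= 1607.09 kcal/day

1607.09 kcal/day


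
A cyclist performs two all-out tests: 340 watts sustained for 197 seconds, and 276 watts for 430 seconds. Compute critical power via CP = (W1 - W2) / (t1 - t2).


W1 = P1 * t1 = 340 * 197 = 66980 J
W2 = P2 * t2 = 276 * 430 = 118680 J
CP = (66980 - 118680) / (197 - 430)
= 221.89 W

221.89 W


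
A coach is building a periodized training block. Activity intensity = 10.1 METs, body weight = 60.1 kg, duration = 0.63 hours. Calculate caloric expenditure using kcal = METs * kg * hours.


kcal = 10.1 * 60.1 * 0.63
= 607.01 * 0.63
= 382.42 kcal

382.42 kcal


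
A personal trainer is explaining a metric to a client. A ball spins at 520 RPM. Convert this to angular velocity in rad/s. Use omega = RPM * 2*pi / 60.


omega = 520 * 2 * pi / 60
= 520 * 6.28318531 / 60
= 3267.256 / 60
= 54.454 rad/s

54.454 rad/s


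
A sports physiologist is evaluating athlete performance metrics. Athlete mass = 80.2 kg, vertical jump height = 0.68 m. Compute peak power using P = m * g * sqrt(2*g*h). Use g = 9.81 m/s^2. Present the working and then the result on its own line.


sqrt(2 * 9.81 * 0.68) = sqrt(13.3416) = 3.652616 m/s
P = 80.2 * 9.81 * 3.652616
= 2873.74 W

2873.74 W


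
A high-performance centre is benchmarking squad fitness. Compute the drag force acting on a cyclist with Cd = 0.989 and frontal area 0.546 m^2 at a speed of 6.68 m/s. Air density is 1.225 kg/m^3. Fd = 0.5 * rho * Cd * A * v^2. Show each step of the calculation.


Step 1: v^2 = 44.6224
Step 2: Fd = 0.5 * 1.225 * 0.989 * 0.546 * 44.6224
= 14.759 N

14.759 N


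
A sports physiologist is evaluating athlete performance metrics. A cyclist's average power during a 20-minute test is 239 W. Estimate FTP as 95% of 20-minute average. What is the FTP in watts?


FTP = 20-min power * 0.95
= 239 * 0.95
= 227.05 W

227.05 W


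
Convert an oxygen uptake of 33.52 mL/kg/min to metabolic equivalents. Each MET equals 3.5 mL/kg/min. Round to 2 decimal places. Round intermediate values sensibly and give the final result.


One MET = 3.5 mL/kg/min
Number of METs = 33.52 / 3.5
= 9.58 METs

9.58 METs


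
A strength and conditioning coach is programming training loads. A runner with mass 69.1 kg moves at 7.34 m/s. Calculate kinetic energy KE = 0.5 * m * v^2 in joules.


v^2 = 7.34^2 = 53.8756
KE = 0.5 * 69.1 * 53.8756
= 1861.4 J

1861.4 J


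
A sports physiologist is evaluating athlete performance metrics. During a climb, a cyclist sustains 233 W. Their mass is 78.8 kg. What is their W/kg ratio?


Power-to-weight = 233 W / 78.8 kg
= 2.957 W/kg

2.957 W/kg


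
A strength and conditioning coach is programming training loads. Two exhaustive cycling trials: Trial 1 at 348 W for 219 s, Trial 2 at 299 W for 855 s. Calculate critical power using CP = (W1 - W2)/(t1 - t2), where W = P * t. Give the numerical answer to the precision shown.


W1 = 348 * 219 = 76212 J
W2 = 299 * 855 = 255645 J
CP = (76212 - 255645) / (219 - 855)
= -179433 / -636
= 282.13 W

282.13 W


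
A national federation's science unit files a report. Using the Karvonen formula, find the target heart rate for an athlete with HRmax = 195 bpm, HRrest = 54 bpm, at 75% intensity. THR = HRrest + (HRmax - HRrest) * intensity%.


HRR = 195 - 54 = 141
THR = 54 + 141 * 0.75
= 54 + 105.75
= 159.75 bpm

159.75 bpm


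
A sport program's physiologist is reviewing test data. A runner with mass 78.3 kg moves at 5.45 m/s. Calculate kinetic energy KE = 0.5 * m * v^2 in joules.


v^2 = 5.45^2 = 29.7025
KE = 0.5 * 78.3 * 29.7025
= 1162.85 J

1162.85 J


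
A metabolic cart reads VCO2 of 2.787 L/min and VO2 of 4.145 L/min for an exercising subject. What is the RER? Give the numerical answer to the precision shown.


RER = VCO2 / VO2 = 2.787 / 4.145 = 0.6724

0.6724


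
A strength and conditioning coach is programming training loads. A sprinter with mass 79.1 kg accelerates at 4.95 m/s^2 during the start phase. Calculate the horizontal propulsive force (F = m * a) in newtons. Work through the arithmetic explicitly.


F = m * a
= 79.1 * 4.95
= 391.55 N

391.55 N


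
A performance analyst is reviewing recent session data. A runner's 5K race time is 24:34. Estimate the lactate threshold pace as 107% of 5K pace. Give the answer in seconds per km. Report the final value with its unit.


Total race time = 24*60 + 34 = 1474 seconds
5K pace = 1474 / 5 = 294.8 sec/km
LT pace = 294.8 * 1.07 = 315.44 sec/km

315.44 s/km


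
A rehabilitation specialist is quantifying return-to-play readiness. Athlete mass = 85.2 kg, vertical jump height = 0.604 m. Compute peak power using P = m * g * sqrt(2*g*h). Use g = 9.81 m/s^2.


sqrt(2 * 9.81 * 0.604) = sqrt(11.85048) = 3.442453 m/s
P = 85.2 * 9.81 * 3.442453
= 2877.24 W

2877.24 W


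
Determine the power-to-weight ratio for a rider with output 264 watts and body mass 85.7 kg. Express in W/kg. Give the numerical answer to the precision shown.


P/W = 264 / 85.7 = 3.081 W/kg

3.081 W/kg


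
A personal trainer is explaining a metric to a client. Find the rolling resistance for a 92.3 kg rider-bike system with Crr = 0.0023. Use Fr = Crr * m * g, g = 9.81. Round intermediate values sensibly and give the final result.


m * g = 92.3 * 9.81 = 905.463 N
Fr = 0.0023 * 905.463 = 2.083 N

2.083 N


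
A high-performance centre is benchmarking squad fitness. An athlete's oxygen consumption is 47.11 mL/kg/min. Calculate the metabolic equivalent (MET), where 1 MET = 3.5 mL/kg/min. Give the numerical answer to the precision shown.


MET = VO2 / 3.5
= 47.11 / 3.5
= 13.46 METs

13.46 METs


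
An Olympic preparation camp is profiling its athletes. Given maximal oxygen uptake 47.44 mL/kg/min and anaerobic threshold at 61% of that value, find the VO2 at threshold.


Percentage as decimal = 0.61
VO2 at AT = 47.44 * 0.61 = 28.94 mL/kg/min

28.94 mL/kg/min


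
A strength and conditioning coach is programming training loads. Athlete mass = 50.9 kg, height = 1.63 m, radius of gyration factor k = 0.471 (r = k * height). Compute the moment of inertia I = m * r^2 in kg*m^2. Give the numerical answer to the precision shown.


r = k * height = 0.471 * 1.63 = 0.76773 m
r^2 = 0.76773^2 = 0.589409
I = 50.9 * 0.589409 = 30.001 kg*m^2

30.001 kg*m^2


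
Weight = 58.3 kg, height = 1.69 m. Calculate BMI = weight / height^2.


height^2 = 1.69^2 = 2.8561
BMI = 58.3 / 2.8561 = 20.41 kg/m^2

20.41 kg/m^2


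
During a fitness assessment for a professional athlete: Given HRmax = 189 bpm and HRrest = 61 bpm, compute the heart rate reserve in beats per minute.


Heart rate reserve = maximum HR minus resting HR
HRR = 189 - 61 = 128 bpm

128 bpm


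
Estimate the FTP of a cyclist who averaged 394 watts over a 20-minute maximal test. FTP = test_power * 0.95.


FTP = 394 * 0.95 = 374.3 W

374.3 W


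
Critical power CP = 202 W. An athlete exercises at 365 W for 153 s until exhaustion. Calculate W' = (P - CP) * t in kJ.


P - CP = 365 - 202 = 163 W
W' = 163 * 153 = 24939 J
= 24939 / 1000 = 24.939 kJ

24.939 kJ


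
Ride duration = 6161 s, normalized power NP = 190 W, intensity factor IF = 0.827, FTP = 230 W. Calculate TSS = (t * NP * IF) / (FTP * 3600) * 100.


Numerator = 6161 * 190 * 0.827 = 968077.93
Denominator = 230 * 3600 = 828000
TSS = 968077.93 / 828000 * 100
= 116.92

116.92 TSS


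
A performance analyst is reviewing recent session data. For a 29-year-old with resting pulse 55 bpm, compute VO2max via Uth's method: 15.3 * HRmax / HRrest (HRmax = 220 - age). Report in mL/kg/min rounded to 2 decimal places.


Step 1: HRmax = 220 - 29 = 191 bpm
Step 2: Ratio = 191 / 55 = 3.4727
Step 3: VO2max = 15.3 * 3.4727 = 53.13 mL/kg/min

53.13 mL/kg/min


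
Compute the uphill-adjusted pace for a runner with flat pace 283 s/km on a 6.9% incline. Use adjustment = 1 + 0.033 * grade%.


Adjustment factor = 1 + 0.033 * 6.9 = 1.2277
Grade-adjusted pace = 283 * 1.2277 = 347.44 s/km

347.44 s/km


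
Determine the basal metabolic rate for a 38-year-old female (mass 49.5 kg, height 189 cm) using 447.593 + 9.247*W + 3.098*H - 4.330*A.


BMR = 447.593 + 9.247*49.5 + 3.098*189 - 4.330*38
= 1326.3 kcal/day

1326.3 kcal/day


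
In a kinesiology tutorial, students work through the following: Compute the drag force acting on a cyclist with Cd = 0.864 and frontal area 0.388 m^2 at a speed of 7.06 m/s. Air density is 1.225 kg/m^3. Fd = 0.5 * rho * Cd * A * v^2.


Step 1: v^2 = 49.8436
Step 2: Fd = 0.5 * 1.225 * 0.864 * 0.388 * 49.8436
= 10.234 N

10.234 N


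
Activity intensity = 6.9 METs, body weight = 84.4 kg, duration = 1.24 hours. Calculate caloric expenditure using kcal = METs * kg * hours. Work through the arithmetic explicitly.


kcal = 6.9 * 84.4 * 1.24
= 582.36 * 1.24
= 722.13 kcal

722.13 kcal


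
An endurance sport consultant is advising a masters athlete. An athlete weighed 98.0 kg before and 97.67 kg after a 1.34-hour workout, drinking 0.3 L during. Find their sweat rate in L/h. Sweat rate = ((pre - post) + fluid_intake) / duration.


Body mass change = 0.33 kg
Total sweat loss = 0.33 + 0.3 = 0.63 L
Rate = 0.63 / 1.34 = 0.47 L/h

0.47 L/h


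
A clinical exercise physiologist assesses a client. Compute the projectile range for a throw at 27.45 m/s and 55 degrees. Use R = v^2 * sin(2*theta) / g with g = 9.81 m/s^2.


Two times the angle = 110 degrees
sin(110) = 0.939693
R = 753.5025 * 0.939693 / 9.81 = 72.177 m

72.177 m


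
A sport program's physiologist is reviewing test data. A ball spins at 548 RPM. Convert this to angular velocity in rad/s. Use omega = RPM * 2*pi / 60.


omega = 548 * 2 * pi / 60
= 548 * 6.28318531 / 60
= 3443.186 / 60
= 57.386 rad/s

57.386 rad/s


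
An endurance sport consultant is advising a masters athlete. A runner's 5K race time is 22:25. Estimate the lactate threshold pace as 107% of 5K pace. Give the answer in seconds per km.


Total race time = 22*60 + 25 = 1345 seconds
5K pace = 1345 / 5 = 269.0 sec/km
LT pace = 269.0 * 1.07 = 287.83 sec/km

287.83 s/km


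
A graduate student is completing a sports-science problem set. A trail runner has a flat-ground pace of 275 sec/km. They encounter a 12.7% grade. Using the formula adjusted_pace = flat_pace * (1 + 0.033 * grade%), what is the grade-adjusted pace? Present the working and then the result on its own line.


Grade factor = 1 + 0.033 * 12.7 = 1.4191
Adjusted = 275 * 1.4191 = 390.25 sec/km

390.25 s/km


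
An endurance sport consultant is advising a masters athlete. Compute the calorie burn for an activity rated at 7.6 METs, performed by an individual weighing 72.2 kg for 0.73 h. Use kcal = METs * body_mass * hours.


Product of METs and mass = 7.6 * 72.2 = 548.72
Total kcal = 548.72 * 0.73 = 400.57 kcal

400.57 kcal


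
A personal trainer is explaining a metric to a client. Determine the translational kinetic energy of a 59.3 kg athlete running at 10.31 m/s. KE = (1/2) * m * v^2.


KE = 0.5 * m * v^2
= 0.5 * 59.3 * 10.31^2
= 0.5 * 59.3 * 106.2961
= 3151.68 J

3151.68 J


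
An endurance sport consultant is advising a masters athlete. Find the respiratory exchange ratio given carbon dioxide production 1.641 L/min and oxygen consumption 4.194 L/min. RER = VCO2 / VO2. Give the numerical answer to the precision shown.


VCO2 = 1.641 L/min
VO2 = 4.194 L/min
RER = 1.641 / 4.194 = 0.3913

0.3913


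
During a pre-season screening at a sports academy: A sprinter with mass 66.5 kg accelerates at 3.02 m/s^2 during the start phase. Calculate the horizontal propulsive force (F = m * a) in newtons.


F = m * a
= 66.5 * 3.02
= 200.83 N

200.83 N


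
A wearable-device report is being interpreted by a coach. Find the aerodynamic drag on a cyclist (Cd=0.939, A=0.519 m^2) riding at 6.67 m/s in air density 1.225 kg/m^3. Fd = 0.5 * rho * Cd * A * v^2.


Fd = 0.5 * 1.225 * 0.939 * 0.519 * 6.67^2
= 0.5 * 1.225 * 0.939 * 0.519 * 44.4889
= 13.28 N

13.28 N


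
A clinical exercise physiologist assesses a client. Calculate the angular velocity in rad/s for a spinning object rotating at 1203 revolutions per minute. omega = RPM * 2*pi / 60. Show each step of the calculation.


omega = RPM * 2*pi / 60
= 1203 * 6.28318531 / 60
= 125.978 rad/s

125.978 rad/s


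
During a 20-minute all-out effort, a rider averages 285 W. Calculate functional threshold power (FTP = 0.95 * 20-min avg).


FTP = 0.95 * 285
= 270.75 W

270.75 W


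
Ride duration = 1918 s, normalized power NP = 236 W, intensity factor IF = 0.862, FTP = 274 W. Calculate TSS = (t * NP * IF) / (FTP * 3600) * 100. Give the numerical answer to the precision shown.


Numerator = 1918 * 236 * 0.862 = 390182.576
Denominator = 274 * 3600 = 986400
TSS = 390182.576 / 986400 * 100
= 39.56

39.56 TSS


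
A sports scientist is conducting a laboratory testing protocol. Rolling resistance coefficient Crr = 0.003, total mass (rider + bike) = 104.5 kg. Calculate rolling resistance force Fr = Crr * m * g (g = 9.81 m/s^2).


Fr = Crr * m * g
= 0.003 * 104.5 * 9.81
= 3.075 N

3.075 N


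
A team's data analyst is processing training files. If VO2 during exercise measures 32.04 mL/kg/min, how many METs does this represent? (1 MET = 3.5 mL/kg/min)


METs = VO2 / 3.5 = 32.04 / 3.5 = 9.15

9.15 METs


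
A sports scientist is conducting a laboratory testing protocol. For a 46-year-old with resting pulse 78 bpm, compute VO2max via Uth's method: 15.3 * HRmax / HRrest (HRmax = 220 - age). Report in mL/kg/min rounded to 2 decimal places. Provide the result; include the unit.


Step 1: HRmax = 220 - 46 = 174 bpm
Step 2: Ratio = 174 / 78 = 2.2308
Step 3: VO2max = 15.3 * 2.2308 = 34.13 mL/kg/min

34.13 mL/kg/min


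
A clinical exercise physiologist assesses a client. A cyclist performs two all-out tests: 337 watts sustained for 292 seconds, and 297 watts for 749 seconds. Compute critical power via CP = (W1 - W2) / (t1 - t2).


W1 = P1 * t1 = 337 * 292 = 98404 J
W2 = P2 * t2 = 297 * 749 = 222453 J
CP = (98404 - 222453) / (292 - 749)
= 271.44 W

271.44 W


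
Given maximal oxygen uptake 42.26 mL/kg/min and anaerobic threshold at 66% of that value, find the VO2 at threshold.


Percentage as decimal = 0.66
VO2 at AT = 42.26 * 0.66 = 27.89 mL/kg/min

27.89 mL/kg/min
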